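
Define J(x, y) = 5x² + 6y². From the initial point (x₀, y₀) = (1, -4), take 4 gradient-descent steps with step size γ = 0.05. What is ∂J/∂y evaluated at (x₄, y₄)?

∇J = (10x, 12y)
Step 1: at (1, -4), ∇J = (10, -48) → (1, -4) − 0.05·(10, -48) = (0.5, -1.6)
Step 2: at (0.5, -1.6), ∇J = (5, -19.2) → (0.5, -1.6) − 0.05·(5, -19.2) = (0.25, -0.64)
Step 3: at (0.25, -0.64), ∇J = (2.5, -7.68) → (0.25, -0.64) − 0.05·(2.5, -7.68) = (0.125, -0.256)
Step 4: at (0.125, -0.256), ∇J = (1.25, -3.072) → (0.125, -0.256) − 0.05·(1.25, -3.072) = (0.0625, -0.1024)
∂J/∂y at (0.0625, -0.1024) = -1.2288

-1.2288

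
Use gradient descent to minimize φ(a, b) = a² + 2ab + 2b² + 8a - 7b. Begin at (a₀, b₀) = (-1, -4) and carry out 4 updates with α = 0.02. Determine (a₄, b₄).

(-0.9597568, -2.23326848)

∇φ = (2a + 2b + 8, 2a + 4b - 7)
Step 1: at (-1, -4), ∇φ = (-2, -25) → (-1, -4) − 0.02·(-2, -25) = (-0.96, -3.5)
Step 2: at (-0.96, -3.5), ∇φ = (-0.92, -22.92) → (-0.96, -3.5) − 0.02·(-0.92, -22.92) = (-0.9416, -3.0416)
Step 3: at (-0.9416, -3.0416), ∇φ = (0.0336, -21.0496) → (-0.9416, -3.0416) − 0.02·(0.0336, -21.0496) = (-0.942272, -2.620608)
Step 4: at (-0.942272, -2.620608), ∇φ = (0.87424, -19.366976) → (-0.942272, -2.620608) − 0.02·(0.87424, -19.366976) = (-0.9597568, -2.23326848)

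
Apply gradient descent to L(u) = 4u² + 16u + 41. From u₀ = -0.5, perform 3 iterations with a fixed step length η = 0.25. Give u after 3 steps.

L′(u) = 8u + 16
Step 1: L′(-0.5) = 12; u₁ = -0.5 − 0.25·12 = -3.5
Step 2: L′(-3.5) = -12; u₂ = -3.5 − 0.25·(-12) = -0.5
Step 3: L′(-0.5) = 12; u₃ = -0.5 − 0.25·12 = -3.5

-3.5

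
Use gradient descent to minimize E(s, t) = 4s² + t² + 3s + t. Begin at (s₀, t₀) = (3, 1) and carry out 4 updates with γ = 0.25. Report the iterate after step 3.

∇E = (8s + 3, 2t + 1)
Step 1: at (3, 1), ∇E = (27, 3) → (3, 1) − 0.25·(27, 3) = (-3.75, 0.25)
Step 2: at (-3.75, 0.25), ∇E = (-27, 1.5) → (-3.75, 0.25) − 0.25·(-27, 1.5) = (3, -0.125)
Step 3: at (3, -0.125), ∇E = (27, 0.75) → (3, -0.125) − 0.25·(27, 0.75) = (-3.75, -0.3125)

(-3.75, -0.3125)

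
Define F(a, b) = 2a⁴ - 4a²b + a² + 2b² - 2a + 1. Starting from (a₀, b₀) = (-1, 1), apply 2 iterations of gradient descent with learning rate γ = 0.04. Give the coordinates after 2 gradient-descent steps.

∇F = (8a³ - 8ab + 2a - 2, -4a² + 4b)
(a₁, b₁) = (-1, 1) − 0.04·(-4, 0) = (-0.84, 1)
(a₂, b₂) = (-0.84, 1) − 0.04·(-1.701632, 1.1776) = (-0.77193472, 0.952896)

(-0.77193472, 0.952896)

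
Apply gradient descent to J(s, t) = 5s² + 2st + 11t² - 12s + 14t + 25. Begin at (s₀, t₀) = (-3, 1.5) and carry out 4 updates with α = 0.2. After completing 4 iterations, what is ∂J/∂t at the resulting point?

4874.6128

∇J = (10s + 2t - 12, 2s + 22t + 14)
Step 1: at (-3, 1.5), ∇J = (-39, 41) → (-3, 1.5) − 0.2·(-39, 41) = (4.8, -6.7)
Step 2: at (4.8, -6.7), ∇J = (22.6, -123.8) → (4.8, -6.7) − 0.2·(22.6, -123.8) = (0.28, 18.06)
Step 3: at (0.28, 18.06), ∇J = (26.92, 411.88) → (0.28, 18.06) − 0.2·(26.92, 411.88) = (-5.104, -64.316)
Step 4: at (-5.104, -64.316), ∇J = (-191.672, -1411.16) → (-5.104, -64.316) − 0.2·(-191.672, -1411.16) = (33.2304, 217.916)
∂J/∂t at (33.2304, 217.916) = 4874.6128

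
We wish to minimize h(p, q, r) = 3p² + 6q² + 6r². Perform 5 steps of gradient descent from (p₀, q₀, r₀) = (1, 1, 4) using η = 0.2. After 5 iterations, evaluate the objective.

2950.3974810624

∇h = (6p, 12q, 12r)
Step 1: at (1, 1, 4), ∇h = (6, 12, 48) → (1, 1, 4) − 0.2·(6, 12, 48) = (-0.2, -1.4, -5.6)
Step 2: at (-0.2, -1.4, -5.6), ∇h = (-1.2, -16.8, -67.2) → (-0.2, -1.4, -5.6) − 0.2·(-1.2, -16.8, -67.2) = (0.04, 1.96, 7.84)
Step 3: at (0.04, 1.96, 7.84), ∇h = (0.24, 23.52, 94.08) → (0.04, 1.96, 7.84) − 0.2·(0.24, 23.52, 94.08) = (-0.008, -2.744, -10.976)
Step 4: at (-0.008, -2.744, -10.976), ∇h = (-0.048, -32.928, -131.712) → (-0.008, -2.744, -10.976) − 0.2·(-0.048, -32.928, -131.712) = (0.0016, 3.8416, 15.3664)
Step 5: at (0.0016, 3.8416, 15.3664), ∇h = (0.0096, 46.0992, 184.3968) → (0.0016, 3.8416, 15.3664) − 0.2·(0.0096, 46.0992, 184.3968) = (-0.00032, -5.37824, -21.51296)
h(-0.00032, -5.37824, -21.51296) = 2950.3974810624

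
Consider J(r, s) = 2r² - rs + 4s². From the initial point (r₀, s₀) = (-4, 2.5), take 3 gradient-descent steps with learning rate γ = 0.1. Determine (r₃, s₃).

(-0.7875, -0.167)

∇J = (4r - s, -r + 8s)
Step 1: at (-4, 2.5), ∇J = (-18.5, 24) → (-4, 2.5) − 0.1·(-18.5, 24) = (-2.15, 0.1)
Step 2: at (-2.15, 0.1), ∇J = (-8.7, 2.95) → (-2.15, 0.1) − 0.1·(-8.7, 2.95) = (-1.28, -0.195)
Step 3: at (-1.28, -0.195), ∇J = (-4.925, -0.28) → (-1.28, -0.195) − 0.1·(-4.925, -0.28) = (-0.7875, -0.167)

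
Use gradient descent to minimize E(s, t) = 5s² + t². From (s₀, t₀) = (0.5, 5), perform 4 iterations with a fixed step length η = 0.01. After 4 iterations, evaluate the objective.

21.80715957704464

∇E = (10s, 2t)
(s₁, t₁) = (0.5, 5) − 0.01·(5, 10) = (0.45, 4.9)
(s₂, t₂) = (0.45, 4.9) − 0.01·(4.5, 9.8) = (0.405, 4.802)
(s₃, t₃) = (0.405, 4.802) − 0.01·(4.05, 9.604) = (0.3645, 4.70596)
(s₄, t₄) = (0.3645, 4.70596) − 0.01·(3.645, 9.41192) = (0.32805, 4.6118408)
E(0.32805, 4.6118408) = 21.80715957704464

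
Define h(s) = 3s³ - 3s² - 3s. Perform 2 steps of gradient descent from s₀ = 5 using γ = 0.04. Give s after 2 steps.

h′(s) = 9s² - 6s - 3
Step 1: h′(5) = 192; s₁ = 5 − 0.04·192 = -2.68
Step 2: h′(-2.68) = 77.7216; s₂ = -2.68 − 0.04·77.7216 = -5.788864

-5.788864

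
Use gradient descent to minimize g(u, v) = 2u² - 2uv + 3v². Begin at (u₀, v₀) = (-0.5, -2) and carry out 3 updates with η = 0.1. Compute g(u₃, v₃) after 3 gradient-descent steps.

0.436

∇g = (4u - 2v, -2u + 6v)
(u₁, v₁) = (-0.5, -2) − 0.1·(2, -11) = (-0.7, -0.9)
(u₂, v₂) = (-0.7, -0.9) − 0.1·(-1, -4) = (-0.6, -0.5)
(u₃, v₃) = (-0.6, -0.5) − 0.1·(-1.4, -1.8) = (-0.46, -0.32)
g(-0.46, -0.32) = 0.436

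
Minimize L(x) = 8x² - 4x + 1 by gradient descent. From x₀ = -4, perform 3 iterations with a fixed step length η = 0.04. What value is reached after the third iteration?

0.051712

L′(x) = 16x - 4
x₁ = -4 − 0.04·(-68) = -1.28
x₂ = -1.28 − 0.04·(-24.48) = -0.3008
x₃ = -0.3008 − 0.04·(-8.8128) = 0.051712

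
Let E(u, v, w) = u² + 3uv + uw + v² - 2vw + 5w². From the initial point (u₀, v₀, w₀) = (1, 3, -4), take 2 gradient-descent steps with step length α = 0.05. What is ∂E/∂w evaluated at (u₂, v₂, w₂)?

∇E = (2u + 3v + w, 3u + 2v - 2w, u - 2v + 10w)
Step 1: at (1, 3, -4), ∇E = (7, 17, -45) → (1, 3, -4) − 0.05·(7, 17, -45) = (0.65, 2.15, -1.75)
Step 2: at (0.65, 2.15, -1.75), ∇E = (6, 9.75, -21.15) → (0.65, 2.15, -1.75) − 0.05·(6, 9.75, -21.15) = (0.35, 1.6625, -0.6925)
∂E/∂w at (0.35, 1.6625, -0.6925) = -9.9

-9.9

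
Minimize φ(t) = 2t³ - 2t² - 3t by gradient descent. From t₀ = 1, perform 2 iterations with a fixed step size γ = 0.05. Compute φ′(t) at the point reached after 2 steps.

φ′(t) = 6t² - 4t - 3
Step 1: φ′(1) = -1; t₁ = 1 − 0.05·(-1) = 1.05
Step 2: φ′(1.05) = -0.585; t₂ = 1.05 − 0.05·(-0.585) = 1.07925
φ′(t) at (1.07925) = -0.328316625

-0.328316625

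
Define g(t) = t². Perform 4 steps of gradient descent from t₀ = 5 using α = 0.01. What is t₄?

4.6118408

g′(t) = 2t
t₁ = 5 − 0.01·10 = 4.9
t₂ = 4.9 − 0.01·9.8 = 4.802
t₃ = 4.802 − 0.01·9.604 = 4.70596
t₄ = 4.70596 − 0.01·9.41192 = 4.6118408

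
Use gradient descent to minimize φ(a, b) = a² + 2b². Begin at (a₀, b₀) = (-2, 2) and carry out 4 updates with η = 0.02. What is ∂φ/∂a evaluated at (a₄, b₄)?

-3.39738624

∇φ = (2a, 4b)
(a₁, b₁) = (-2, 2) − 0.02·(-4, 8) = (-1.92, 1.84)
(a₂, b₂) = (-1.92, 1.84) − 0.02·(-3.84, 7.36) = (-1.8432, 1.6928)
(a₃, b₃) = (-1.8432, 1.6928) − 0.02·(-3.6864, 6.7712) = (-1.769472, 1.557376)
(a₄, b₄) = (-1.769472, 1.557376) − 0.02·(-3.538944, 6.229504) = (-1.69869312, 1.43278592)
∂φ/∂a at (-1.69869312, 1.43278592) = -3.39738624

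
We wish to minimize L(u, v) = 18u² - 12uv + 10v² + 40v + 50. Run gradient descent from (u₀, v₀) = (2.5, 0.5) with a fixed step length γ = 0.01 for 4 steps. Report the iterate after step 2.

∇L = (36u - 12v, -12u + 20v + 40)
(u₁, v₁) = (2.5, 0.5) − 0.01·(84, 20) = (1.66, 0.3)
(u₂, v₂) = (1.66, 0.3) − 0.01·(56.16, 26.08) = (1.0984, 0.0392)

(1.0984, 0.0392)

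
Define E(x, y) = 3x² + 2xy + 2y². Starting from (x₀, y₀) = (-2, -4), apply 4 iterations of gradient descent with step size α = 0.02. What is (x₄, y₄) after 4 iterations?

(-0.747008, -2.663296)

∇E = (6x + 2y, 2x + 4y)
(x₁, y₁) = (-2, -4) − 0.02·(-20, -20) = (-1.6, -3.6)
(x₂, y₂) = (-1.6, -3.6) − 0.02·(-16.8, -17.6) = (-1.264, -3.248)
(x₃, y₃) = (-1.264, -3.248) − 0.02·(-14.08, -15.52) = (-0.9824, -2.9376)
(x₄, y₄) = (-0.9824, -2.9376) − 0.02·(-11.7696, -13.7152) = (-0.747008, -2.663296)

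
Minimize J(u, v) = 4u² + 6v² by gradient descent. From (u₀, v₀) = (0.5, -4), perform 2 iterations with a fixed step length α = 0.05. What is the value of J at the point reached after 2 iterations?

∇J = (8u, 12v)
(u₁, v₁) = (0.5, -4) − 0.05·(4, -48) = (0.3, -1.6)
(u₂, v₂) = (0.3, -1.6) − 0.05·(2.4, -19.2) = (0.18, -0.64)
J(0.18, -0.64) = 2.5872

2.5872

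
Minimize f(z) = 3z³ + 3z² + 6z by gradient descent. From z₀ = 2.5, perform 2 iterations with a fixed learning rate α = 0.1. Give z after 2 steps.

-27.2605625

f′(z) = 9z² + 6z + 6
z₁ = 2.5 − 0.1·77.25 = -5.225
z₂ = -5.225 − 0.1·220.355625 = -27.2605625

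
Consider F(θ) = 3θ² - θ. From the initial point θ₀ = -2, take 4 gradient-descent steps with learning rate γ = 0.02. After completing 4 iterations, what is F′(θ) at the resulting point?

F′(θ) = 6θ - 1
θ₁ = -2 − 0.02·(-13) = -1.74
θ₂ = -1.74 − 0.02·(-11.44) = -1.5112
θ₃ = -1.5112 − 0.02·(-10.0672) = -1.309856
θ₄ = -1.309856 − 0.02·(-8.859136) = -1.13267328
F′(θ) at (-1.13267328) = -7.79603968

-7.79603968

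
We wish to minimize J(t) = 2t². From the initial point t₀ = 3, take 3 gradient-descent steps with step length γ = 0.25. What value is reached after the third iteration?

J′(t) = 4t
Step 1: J′(3) = 12; t₁ = 3 − 0.25·12 = 0
Step 2: J′(0) = 0; t₂ = 0 − 0.25·0 = 0
Step 3: J′(0) = 0; t₃ = 0 − 0.25·0 = 0

0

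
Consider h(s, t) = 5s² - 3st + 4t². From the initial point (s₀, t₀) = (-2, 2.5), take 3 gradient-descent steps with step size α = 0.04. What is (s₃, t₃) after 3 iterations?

(-0.112704, 0.557888)

∇h = (10s - 3t, -3s + 8t)
(s₁, t₁) = (-2, 2.5) − 0.04·(-27.5, 26) = (-0.9, 1.46)
(s₂, t₂) = (-0.9, 1.46) − 0.04·(-13.38, 14.38) = (-0.3648, 0.8848)
(s₃, t₃) = (-0.3648, 0.8848) − 0.04·(-6.3024, 8.1728) = (-0.112704, 0.557888)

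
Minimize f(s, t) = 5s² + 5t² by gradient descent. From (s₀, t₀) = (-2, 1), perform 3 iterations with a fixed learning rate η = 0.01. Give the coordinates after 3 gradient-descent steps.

(-1.458, 0.729)

∇f = (10s, 10t)
Step 1: at (-2, 1), ∇f = (-20, 10) → (-2, 1) − 0.01·(-20, 10) = (-1.8, 0.9)
Step 2: at (-1.8, 0.9), ∇f = (-18, 9) → (-1.8, 0.9) − 0.01·(-18, 9) = (-1.62, 0.81)
Step 3: at (-1.62, 0.81), ∇f = (-16.2, 8.1) → (-1.62, 0.81) − 0.01·(-16.2, 8.1) = (-1.458, 0.729)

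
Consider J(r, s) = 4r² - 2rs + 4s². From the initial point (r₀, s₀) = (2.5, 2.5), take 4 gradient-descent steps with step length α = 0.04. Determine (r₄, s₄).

(0.8340544, 0.8340544)

∇J = (8r - 2s, -2r + 8s)
Step 1: at (2.5, 2.5), ∇J = (15, 15) → (2.5, 2.5) − 0.04·(15, 15) = (1.9, 1.9)
Step 2: at (1.9, 1.9), ∇J = (11.4, 11.4) → (1.9, 1.9) − 0.04·(11.4, 11.4) = (1.444, 1.444)
Step 3: at (1.444, 1.444), ∇J = (8.664, 8.664) → (1.444, 1.444) − 0.04·(8.664, 8.664) = (1.09744, 1.09744)
Step 4: at (1.09744, 1.09744), ∇J = (6.58464, 6.58464) → (1.09744, 1.09744) − 0.04·(6.58464, 6.58464) = (0.8340544, 0.8340544)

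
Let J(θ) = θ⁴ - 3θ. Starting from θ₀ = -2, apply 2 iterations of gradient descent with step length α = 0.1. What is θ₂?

0.45

J′(θ) = 4θ³ - 3
Step 1: J′(-2) = -35; θ₁ = -2 − 0.1·(-35) = 1.5
Step 2: J′(1.5) = 10.5; θ₂ = 1.5 − 0.1·10.5 = 0.45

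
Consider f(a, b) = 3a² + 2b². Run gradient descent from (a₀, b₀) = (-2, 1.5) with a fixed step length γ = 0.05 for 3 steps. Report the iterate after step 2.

∇f = (6a, 4b)
(a₁, b₁) = (-2, 1.5) − 0.05·(-12, 6) = (-1.4, 1.2)
(a₂, b₂) = (-1.4, 1.2) − 0.05·(-8.4, 4.8) = (-0.98, 0.96)

(-0.98, 0.96)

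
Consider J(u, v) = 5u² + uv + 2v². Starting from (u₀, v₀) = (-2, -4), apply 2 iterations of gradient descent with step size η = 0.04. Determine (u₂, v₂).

(-0.4928, -2.7136)

∇J = (10u + v, u + 4v)
Step 1: at (-2, -4), ∇J = (-24, -18) → (-2, -4) − 0.04·(-24, -18) = (-1.04, -3.28)
Step 2: at (-1.04, -3.28), ∇J = (-13.68, -14.16) → (-1.04, -3.28) − 0.04·(-13.68, -14.16) = (-0.4928, -2.7136)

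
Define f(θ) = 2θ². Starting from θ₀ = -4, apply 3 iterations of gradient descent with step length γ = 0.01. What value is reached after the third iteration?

-3.538944

f′(θ) = 4θ
Step 1: f′(-4) = -16; θ₁ = -4 − 0.01·(-16) = -3.84
Step 2: f′(-3.84) = -15.36; θ₂ = -3.84 − 0.01·(-15.36) = -3.6864
Step 3: f′(-3.6864) = -14.7456; θ₃ = -3.6864 − 0.01·(-14.7456) = -3.538944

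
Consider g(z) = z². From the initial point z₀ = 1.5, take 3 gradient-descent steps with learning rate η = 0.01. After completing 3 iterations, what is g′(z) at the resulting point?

2.823576

g′(z) = 2z
Step 1: g′(1.5) = 3; z₁ = 1.5 − 0.01·3 = 1.47
Step 2: g′(1.47) = 2.94; z₂ = 1.47 − 0.01·2.94 = 1.4406
Step 3: g′(1.4406) = 2.8812; z₃ = 1.4406 − 0.01·2.8812 = 1.411788
g′(z) at (1.411788) = 2.823576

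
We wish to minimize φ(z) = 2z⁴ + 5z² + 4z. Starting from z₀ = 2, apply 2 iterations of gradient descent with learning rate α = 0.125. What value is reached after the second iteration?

730.75

φ′(z) = 8z³ + 10z + 4
Step 1: φ′(2) = 88; z₁ = 2 − 0.125·88 = -9
Step 2: φ′(-9) = -5918; z₂ = -9 − 0.125·(-5918) = 730.75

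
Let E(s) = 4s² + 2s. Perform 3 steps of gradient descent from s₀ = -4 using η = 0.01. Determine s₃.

E′(s) = 8s + 2
Step 1: E′(-4) = -30; s₁ = -4 − 0.01·(-30) = -3.7
Step 2: E′(-3.7) = -27.6; s₂ = -3.7 − 0.01·(-27.6) = -3.424
Step 3: E′(-3.424) = -25.392; s₃ = -3.424 − 0.01·(-25.392) = -3.17008

-3.17008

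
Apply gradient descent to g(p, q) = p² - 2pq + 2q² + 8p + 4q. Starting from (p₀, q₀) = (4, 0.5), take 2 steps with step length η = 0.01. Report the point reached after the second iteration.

∇g = (2p - 2q + 8, -2p + 4q + 4)
(p₁, q₁) = (4, 0.5) − 0.01·(15, -2) = (3.85, 0.52)
(p₂, q₂) = (3.85, 0.52) − 0.01·(14.66, -1.62) = (3.7034, 0.5362)

(3.7034, 0.5362)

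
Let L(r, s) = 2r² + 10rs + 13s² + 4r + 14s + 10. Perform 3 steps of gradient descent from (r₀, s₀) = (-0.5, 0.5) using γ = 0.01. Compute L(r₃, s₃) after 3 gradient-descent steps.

∇L = (4r + 10s + 4, 10r + 26s + 14)
Step 1: at (-0.5, 0.5), ∇L = (7, 22) → (-0.5, 0.5) − 0.01·(7, 22) = (-0.57, 0.28)
Step 2: at (-0.57, 0.28), ∇L = (4.52, 15.58) → (-0.57, 0.28) − 0.01·(4.52, 15.58) = (-0.6152, 0.1242)
Step 3: at (-0.6152, 0.1242), ∇L = (2.7812, 11.0772) → (-0.6152, 0.1242) − 0.01·(2.7812, 11.0772) = (-0.643012, 0.013428)
L(-0.643012, 0.013428) = 8.35887325832

8.35887325832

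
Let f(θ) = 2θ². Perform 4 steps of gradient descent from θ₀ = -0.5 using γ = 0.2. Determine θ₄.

-0.0008

f′(θ) = 4θ
Step 1: f′(-0.5) = -2; θ₁ = -0.5 − 0.2·(-2) = -0.1
Step 2: f′(-0.1) = -0.4; θ₂ = -0.1 − 0.2·(-0.4) = -0.02
Step 3: f′(-0.02) = -0.08; θ₃ = -0.02 − 0.2·(-0.08) = -0.004
Step 4: f′(-0.004) = -0.016; θ₄ = -0.004 − 0.2·(-0.016) = -0.0008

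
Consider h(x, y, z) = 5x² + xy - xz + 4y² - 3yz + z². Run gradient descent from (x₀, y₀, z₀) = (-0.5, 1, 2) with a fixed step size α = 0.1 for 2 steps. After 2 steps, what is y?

0.715

∇h = (10x + y - z, x + 8y - 3z, -x - 3y + 2z)
(x₁, y₁, z₁) = (-0.5, 1, 2) − 0.1·(-6, 1.5, 1.5) = (0.1, 0.85, 1.85)
(x₂, y₂, z₂) = (0.1, 0.85, 1.85) − 0.1·(0, 1.35, 1.05) = (0.1, 0.715, 1.745)
y = 0.715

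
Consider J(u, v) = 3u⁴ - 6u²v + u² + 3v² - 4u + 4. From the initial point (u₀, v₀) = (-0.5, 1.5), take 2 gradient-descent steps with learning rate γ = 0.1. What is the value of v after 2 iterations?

∇J = (12u³ - 12uv + 2u - 4, -6u² + 6v)
Step 1: at (-0.5, 1.5), ∇J = (2.5, 7.5) → (-0.5, 1.5) − 0.1·(2.5, 7.5) = (-0.75, 0.75)
Step 2: at (-0.75, 0.75), ∇J = (-3.8125, 1.125) → (-0.75, 0.75) − 0.1·(-3.8125, 1.125) = (-0.36875, 0.6375)
v = 0.6375

0.6375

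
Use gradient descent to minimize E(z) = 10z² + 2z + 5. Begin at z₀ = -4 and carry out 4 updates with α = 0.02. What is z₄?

E′(z) = 20z + 2
Step 1: E′(-4) = -78; z₁ = -4 − 0.02·(-78) = -2.44
Step 2: E′(-2.44) = -46.8; z₂ = -2.44 − 0.02·(-46.8) = -1.504
Step 3: E′(-1.504) = -28.08; z₃ = -1.504 − 0.02·(-28.08) = -0.9424
Step 4: E′(-0.9424) = -16.848; z₄ = -0.9424 − 0.02·(-16.848) = -0.60544

-0.60544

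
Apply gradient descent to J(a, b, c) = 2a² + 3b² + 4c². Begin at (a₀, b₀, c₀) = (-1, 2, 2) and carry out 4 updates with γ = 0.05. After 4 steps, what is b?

0.4802

∇J = (4a, 6b, 8c)
Step 1: at (-1, 2, 2), ∇J = (-4, 12, 16) → (-1, 2, 2) − 0.05·(-4, 12, 16) = (-0.8, 1.4, 1.2)
Step 2: at (-0.8, 1.4, 1.2), ∇J = (-3.2, 8.4, 9.6) → (-0.8, 1.4, 1.2) − 0.05·(-3.2, 8.4, 9.6) = (-0.64, 0.98, 0.72)
Step 3: at (-0.64, 0.98, 0.72), ∇J = (-2.56, 5.88, 5.76) → (-0.64, 0.98, 0.72) − 0.05·(-2.56, 5.88, 5.76) = (-0.512, 0.686, 0.432)
Step 4: at (-0.512, 0.686, 0.432), ∇J = (-2.048, 4.116, 3.456) → (-0.512, 0.686, 0.432) − 0.05·(-2.048, 4.116, 3.456) = (-0.4096, 0.4802, 0.2592)
b = 0.4802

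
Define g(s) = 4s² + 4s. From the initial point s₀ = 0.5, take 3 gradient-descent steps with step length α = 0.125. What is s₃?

-0.5

g′(s) = 8s + 4
s₁ = 0.5 − 0.125·8 = -0.5
s₂ = -0.5 − 0.125·0 = -0.5
s₃ = -0.5 − 0.125·0 = -0.5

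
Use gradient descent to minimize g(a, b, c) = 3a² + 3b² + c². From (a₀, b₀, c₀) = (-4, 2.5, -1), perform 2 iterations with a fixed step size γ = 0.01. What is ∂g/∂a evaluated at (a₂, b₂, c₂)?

-21.2064

∇g = (6a, 6b, 2c)
(a₁, b₁, c₁) = (-4, 2.5, -1) − 0.01·(-24, 15, -2) = (-3.76, 2.35, -0.98)
(a₂, b₂, c₂) = (-3.76, 2.35, -0.98) − 0.01·(-22.56, 14.1, -1.96) = (-3.5344, 2.209, -0.9604)
∂g/∂a at (-3.5344, 2.209, -0.9604) = -21.2064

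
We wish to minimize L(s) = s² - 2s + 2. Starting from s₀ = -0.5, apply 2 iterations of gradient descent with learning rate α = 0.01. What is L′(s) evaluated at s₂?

L′(s) = 2s - 2
s₁ = -0.5 − 0.01·(-3) = -0.47
s₂ = -0.47 − 0.01·(-2.94) = -0.4406
L′(s) at (-0.4406) = -2.8812

-2.8812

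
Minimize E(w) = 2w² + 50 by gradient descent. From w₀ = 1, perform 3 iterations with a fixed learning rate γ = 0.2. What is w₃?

E′(w) = 4w
w₁ = 1 − 0.2·4 = 0.2
w₂ = 0.2 − 0.2·0.8 = 0.04
w₃ = 0.04 − 0.2·0.16 = 0.008

0.008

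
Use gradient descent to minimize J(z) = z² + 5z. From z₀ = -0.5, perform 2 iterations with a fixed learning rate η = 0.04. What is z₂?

J′(z) = 2z + 5
z₁ = -0.5 − 0.04·4 = -0.66
z₂ = -0.66 − 0.04·3.68 = -0.8072

-0.8072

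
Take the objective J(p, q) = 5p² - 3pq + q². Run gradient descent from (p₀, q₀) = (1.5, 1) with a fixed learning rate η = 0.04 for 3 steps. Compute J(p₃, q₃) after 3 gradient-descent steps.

∇J = (10p - 3q, -3p + 2q)
Step 1: at (1.5, 1), ∇J = (12, -2.5) → (1.5, 1) − 0.04·(12, -2.5) = (1.02, 1.1)
Step 2: at (1.02, 1.1), ∇J = (6.9, -0.86) → (1.02, 1.1) − 0.04·(6.9, -0.86) = (0.744, 1.1344)
Step 3: at (0.744, 1.1344), ∇J = (4.0368, 0.0368) → (0.744, 1.1344) − 0.04·(4.0368, 0.0368) = (0.582528, 1.132928)
J(0.582528, 1.132928) = 1.000333361152

1.000333361152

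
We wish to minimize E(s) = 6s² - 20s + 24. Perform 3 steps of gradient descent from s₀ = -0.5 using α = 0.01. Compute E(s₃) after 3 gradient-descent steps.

E′(s) = 12s - 20
Step 1: E′(-0.5) = -26; s₁ = -0.5 − 0.01·(-26) = -0.24
Step 2: E′(-0.24) = -22.88; s₂ = -0.24 − 0.01·(-22.88) = -0.0112
Step 3: E′(-0.0112) = -20.1344; s₃ = -0.0112 − 0.01·(-20.1344) = 0.190144
E(0.190144) = 20.414048444416

20.414048444416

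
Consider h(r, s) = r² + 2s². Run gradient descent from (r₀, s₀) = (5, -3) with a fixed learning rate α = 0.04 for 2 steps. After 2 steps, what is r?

4.232

∇h = (2r, 4s)
Step 1: at (5, -3), ∇h = (10, -12) → (5, -3) − 0.04·(10, -12) = (4.6, -2.52)
Step 2: at (4.6, -2.52), ∇h = (9.2, -10.08) → (4.6, -2.52) − 0.04·(9.2, -10.08) = (4.232, -2.1168)
r = 4.232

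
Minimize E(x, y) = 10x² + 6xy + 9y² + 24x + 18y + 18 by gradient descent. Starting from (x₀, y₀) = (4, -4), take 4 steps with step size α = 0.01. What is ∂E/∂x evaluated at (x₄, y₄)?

37.7414576

∇E = (20x + 6y + 24, 6x + 18y + 18)
Step 1: at (4, -4), ∇E = (80, -30) → (4, -4) − 0.01·(80, -30) = (3.2, -3.7)
Step 2: at (3.2, -3.7), ∇E = (65.8, -29.4) → (3.2, -3.7) − 0.01·(65.8, -29.4) = (2.542, -3.406)
Step 3: at (2.542, -3.406), ∇E = (54.404, -28.056) → (2.542, -3.406) − 0.01·(54.404, -28.056) = (1.99796, -3.12544)
Step 4: at (1.99796, -3.12544), ∇E = (45.20656, -26.27016) → (1.99796, -3.12544) − 0.01·(45.20656, -26.27016) = (1.5458944, -2.8627384)
∂E/∂x at (1.5458944, -2.8627384) = 37.7414576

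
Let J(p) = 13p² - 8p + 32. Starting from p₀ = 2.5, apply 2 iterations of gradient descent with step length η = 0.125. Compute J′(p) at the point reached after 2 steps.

288.5625

J′(p) = 26p - 8
p₁ = 2.5 − 0.125·57 = -4.625
p₂ = -4.625 − 0.125·(-128.25) = 11.40625
J′(p) at (11.40625) = 288.5625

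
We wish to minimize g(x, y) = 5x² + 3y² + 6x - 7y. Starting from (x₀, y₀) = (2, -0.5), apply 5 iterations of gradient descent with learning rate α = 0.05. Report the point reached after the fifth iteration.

∇g = (10x + 6, 6y - 7)
(x₁, y₁) = (2, -0.5) − 0.05·(26, -10) = (0.7, 0)
(x₂, y₂) = (0.7, 0) − 0.05·(13, -7) = (0.05, 0.35)
(x₃, y₃) = (0.05, 0.35) − 0.05·(6.5, -4.9) = (-0.275, 0.595)
(x₄, y₄) = (-0.275, 0.595) − 0.05·(3.25, -3.43) = (-0.4375, 0.7665)
(x₅, y₅) = (-0.4375, 0.7665) − 0.05·(1.625, -2.401) = (-0.51875, 0.88655)

(-0.51875, 0.88655)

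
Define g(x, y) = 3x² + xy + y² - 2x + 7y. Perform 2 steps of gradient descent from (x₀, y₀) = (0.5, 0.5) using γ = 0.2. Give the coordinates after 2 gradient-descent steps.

(0.6, -2.16)

∇g = (6x + y - 2, x + 2y + 7)
(x₁, y₁) = (0.5, 0.5) − 0.2·(1.5, 8.5) = (0.2, -1.2)
(x₂, y₂) = (0.2, -1.2) − 0.2·(-2, 4.8) = (0.6, -2.16)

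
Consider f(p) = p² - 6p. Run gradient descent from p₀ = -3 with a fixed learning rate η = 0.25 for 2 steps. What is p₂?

f′(p) = 2p - 6
p₁ = -3 − 0.25·(-12) = 0
p₂ = 0 − 0.25·(-6) = 1.5

1.5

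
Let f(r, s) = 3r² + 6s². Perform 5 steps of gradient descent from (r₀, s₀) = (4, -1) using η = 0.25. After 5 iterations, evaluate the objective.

∇f = (6r, 12s)
(r₁, s₁) = (4, -1) − 0.25·(24, -12) = (-2, 2)
(r₂, s₂) = (-2, 2) − 0.25·(-12, 24) = (1, -4)
(r₃, s₃) = (1, -4) − 0.25·(6, -48) = (-0.5, 8)
(r₄, s₄) = (-0.5, 8) − 0.25·(-3, 96) = (0.25, -16)
(r₅, s₅) = (0.25, -16) − 0.25·(1.5, -192) = (-0.125, 32)
f(-0.125, 32) = 6144.046875

6144.046875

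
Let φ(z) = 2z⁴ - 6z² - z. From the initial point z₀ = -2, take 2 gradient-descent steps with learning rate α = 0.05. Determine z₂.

0.12995

φ′(z) = 8z³ - 12z - 1
Step 1: φ′(-2) = -41; z₁ = -2 − 0.05·(-41) = 0.05
Step 2: φ′(0.05) = -1.599; z₂ = 0.05 − 0.05·(-1.599) = 0.12995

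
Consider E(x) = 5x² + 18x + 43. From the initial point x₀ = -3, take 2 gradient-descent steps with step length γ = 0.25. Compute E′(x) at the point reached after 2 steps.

-27

E′(x) = 10x + 18
Step 1: E′(-3) = -12; x₁ = -3 − 0.25·(-12) = 0
Step 2: E′(0) = 18; x₂ = 0 − 0.25·18 = -4.5
E′(x) at (-4.5) = -27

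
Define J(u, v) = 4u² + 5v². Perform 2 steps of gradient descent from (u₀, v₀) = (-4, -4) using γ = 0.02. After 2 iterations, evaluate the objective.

∇J = (8u, 10v)
(u₁, v₁) = (-4, -4) − 0.02·(-32, -40) = (-3.36, -3.2)
(u₂, v₂) = (-3.36, -3.2) − 0.02·(-26.88, -32) = (-2.8224, -2.56)
J(-2.8224, -2.56) = 64.63176704

64.63176704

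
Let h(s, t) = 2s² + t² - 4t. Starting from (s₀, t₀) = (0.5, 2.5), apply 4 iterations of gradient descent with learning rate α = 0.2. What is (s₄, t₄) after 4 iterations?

(0.0008, 2.0648)

∇h = (4s, 2t - 4)
(s₁, t₁) = (0.5, 2.5) − 0.2·(2, 1) = (0.1, 2.3)
(s₂, t₂) = (0.1, 2.3) − 0.2·(0.4, 0.6) = (0.02, 2.18)
(s₃, t₃) = (0.02, 2.18) − 0.2·(0.08, 0.36) = (0.004, 2.108)
(s₄, t₄) = (0.004, 2.108) − 0.2·(0.016, 0.216) = (0.0008, 2.0648)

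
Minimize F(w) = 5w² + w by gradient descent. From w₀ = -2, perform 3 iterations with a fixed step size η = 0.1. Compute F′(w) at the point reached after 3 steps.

0

F′(w) = 10w + 1
Step 1: F′(-2) = -19; w₁ = -2 − 0.1·(-19) = -0.1
Step 2: F′(-0.1) = 0; w₂ = -0.1 − 0.1·0 = -0.1
Step 3: F′(-0.1) = 0; w₃ = -0.1 − 0.1·0 = -0.1
F′(w) at (-0.1) = 0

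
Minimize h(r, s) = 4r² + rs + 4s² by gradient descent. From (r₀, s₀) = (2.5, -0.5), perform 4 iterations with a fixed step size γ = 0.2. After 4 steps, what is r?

∇h = (8r + s, r + 8s)
(r₁, s₁) = (2.5, -0.5) − 0.2·(19.5, -1.5) = (-1.4, -0.2)
(r₂, s₂) = (-1.4, -0.2) − 0.2·(-11.4, -3) = (0.88, 0.4)
(r₃, s₃) = (0.88, 0.4) − 0.2·(7.44, 4.08) = (-0.608, -0.416)
(r₄, s₄) = (-0.608, -0.416) − 0.2·(-5.28, -3.936) = (0.448, 0.3712)
r = 0.448

0.448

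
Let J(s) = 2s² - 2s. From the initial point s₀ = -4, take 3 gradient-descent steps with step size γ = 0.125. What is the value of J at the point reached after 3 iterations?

J′(s) = 4s - 2
Step 1: J′(-4) = -18; s₁ = -4 − 0.125·(-18) = -1.75
Step 2: J′(-1.75) = -9; s₂ = -1.75 − 0.125·(-9) = -0.625
Step 3: J′(-0.625) = -4.5; s₃ = -0.625 − 0.125·(-4.5) = -0.0625
J(-0.0625) = 0.1328125

0.1328125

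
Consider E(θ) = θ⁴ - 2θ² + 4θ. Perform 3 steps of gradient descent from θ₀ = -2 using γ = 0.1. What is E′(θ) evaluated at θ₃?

4.474288881664

E′(θ) = 4θ³ - 4θ + 4
θ₁ = -2 − 0.1·(-20) = 0
θ₂ = 0 − 0.1·4 = -0.4
θ₃ = -0.4 − 0.1·5.344 = -0.9344
E′(θ) at (-0.9344) = 4.474288881664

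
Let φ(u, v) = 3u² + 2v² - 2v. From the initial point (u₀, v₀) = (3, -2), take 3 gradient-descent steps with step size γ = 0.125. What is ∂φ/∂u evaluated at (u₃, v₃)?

0.28125

∇φ = (6u, 4v - 2)
(u₁, v₁) = (3, -2) − 0.125·(18, -10) = (0.75, -0.75)
(u₂, v₂) = (0.75, -0.75) − 0.125·(4.5, -5) = (0.1875, -0.125)
(u₃, v₃) = (0.1875, -0.125) − 0.125·(1.125, -2.5) = (0.046875, 0.1875)
∂φ/∂u at (0.046875, 0.1875) = 0.28125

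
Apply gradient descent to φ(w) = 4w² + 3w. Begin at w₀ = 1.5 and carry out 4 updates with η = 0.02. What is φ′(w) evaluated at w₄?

7.4680704

φ′(w) = 8w + 3
w₁ = 1.5 − 0.02·15 = 1.2
w₂ = 1.2 − 0.02·12.6 = 0.948
w₃ = 0.948 − 0.02·10.584 = 0.73632
w₄ = 0.73632 − 0.02·8.89056 = 0.5585088
φ′(w) at (0.5585088) = 7.4680704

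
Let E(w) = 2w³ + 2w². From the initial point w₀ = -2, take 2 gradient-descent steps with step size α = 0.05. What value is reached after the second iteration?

E′(w) = 6w² + 4w
w₁ = -2 − 0.05·16 = -2.8
w₂ = -2.8 − 0.05·35.84 = -4.592

-4.592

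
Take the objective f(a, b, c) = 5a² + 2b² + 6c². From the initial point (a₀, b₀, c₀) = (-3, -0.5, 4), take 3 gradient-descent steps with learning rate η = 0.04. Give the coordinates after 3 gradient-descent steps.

(-0.648, -0.296352, 0.562432)

∇f = (10a, 4b, 12c)
(a₁, b₁, c₁) = (-3, -0.5, 4) − 0.04·(-30, -2, 48) = (-1.8, -0.42, 2.08)
(a₂, b₂, c₂) = (-1.8, -0.42, 2.08) − 0.04·(-18, -1.68, 24.96) = (-1.08, -0.3528, 1.0816)
(a₃, b₃, c₃) = (-1.08, -0.3528, 1.0816) − 0.04·(-10.8, -1.4112, 12.9792) = (-0.648, -0.296352, 0.562432)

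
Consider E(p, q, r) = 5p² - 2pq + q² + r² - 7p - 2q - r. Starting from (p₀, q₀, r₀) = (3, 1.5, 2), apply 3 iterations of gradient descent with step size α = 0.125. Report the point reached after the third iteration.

(1.046875, 2.046875, 1.1328125)

∇E = (10p - 2q - 7, -2p + 2q - 2, 2r - 1)
(p₁, q₁, r₁) = (3, 1.5, 2) − 0.125·(20, -5, 3) = (0.5, 2.125, 1.625)
(p₂, q₂, r₂) = (0.5, 2.125, 1.625) − 0.125·(-6.25, 1.25, 2.25) = (1.28125, 1.96875, 1.34375)
(p₃, q₃, r₃) = (1.28125, 1.96875, 1.34375) − 0.125·(1.875, -0.625, 1.6875) = (1.046875, 2.046875, 1.1328125)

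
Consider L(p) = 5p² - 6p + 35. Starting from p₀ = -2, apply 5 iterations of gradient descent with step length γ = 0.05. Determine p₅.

0.51875

L′(p) = 10p - 6
p₁ = -2 − 0.05·(-26) = -0.7
p₂ = -0.7 − 0.05·(-13) = -0.05
p₃ = -0.05 − 0.05·(-6.5) = 0.275
p₄ = 0.275 − 0.05·(-3.25) = 0.4375
p₅ = 0.4375 − 0.05·(-1.625) = 0.51875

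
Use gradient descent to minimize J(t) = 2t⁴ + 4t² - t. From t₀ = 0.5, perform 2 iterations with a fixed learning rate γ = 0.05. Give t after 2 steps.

0.2192

J′(t) = 8t³ + 8t - 1
t₁ = 0.5 − 0.05·4 = 0.3
t₂ = 0.3 − 0.05·1.616 = 0.2192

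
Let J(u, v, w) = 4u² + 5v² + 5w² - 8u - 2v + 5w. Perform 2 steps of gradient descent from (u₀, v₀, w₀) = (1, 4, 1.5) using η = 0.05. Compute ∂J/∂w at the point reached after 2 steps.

∇J = (8u - 8, 10v - 2, 10w + 5)
Step 1: at (1, 4, 1.5), ∇J = (0, 38, 20) → (1, 4, 1.5) − 0.05·(0, 38, 20) = (1, 2.1, 0.5)
Step 2: at (1, 2.1, 0.5), ∇J = (0, 19, 10) → (1, 2.1, 0.5) − 0.05·(0, 19, 10) = (1, 1.15, 0)
∂J/∂w at (1, 1.15, 0) = 5

5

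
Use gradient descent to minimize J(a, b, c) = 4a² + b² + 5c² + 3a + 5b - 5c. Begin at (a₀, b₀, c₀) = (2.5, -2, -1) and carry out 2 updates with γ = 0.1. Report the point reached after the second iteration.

(-0.26, -2.18, 0.5)

∇J = (8a + 3, 2b + 5, 10c - 5)
Step 1: at (2.5, -2, -1), ∇J = (23, 1, -15) → (2.5, -2, -1) − 0.1·(23, 1, -15) = (0.2, -2.1, 0.5)
Step 2: at (0.2, -2.1, 0.5), ∇J = (4.6, 0.8, 0) → (0.2, -2.1, 0.5) − 0.1·(4.6, 0.8, 0) = (-0.26, -2.18, 0.5)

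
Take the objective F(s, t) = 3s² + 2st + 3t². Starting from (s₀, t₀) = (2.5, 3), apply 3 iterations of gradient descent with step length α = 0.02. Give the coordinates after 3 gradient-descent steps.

∇F = (6s + 2t, 2s + 6t)
Step 1: at (2.5, 3), ∇F = (21, 23) → (2.5, 3) − 0.02·(21, 23) = (2.08, 2.54)
Step 2: at (2.08, 2.54), ∇F = (17.56, 19.4) → (2.08, 2.54) − 0.02·(17.56, 19.4) = (1.7288, 2.152)
Step 3: at (1.7288, 2.152), ∇F = (14.6768, 16.3696) → (1.7288, 2.152) − 0.02·(14.6768, 16.3696) = (1.435264, 1.824608)

(1.435264, 1.824608)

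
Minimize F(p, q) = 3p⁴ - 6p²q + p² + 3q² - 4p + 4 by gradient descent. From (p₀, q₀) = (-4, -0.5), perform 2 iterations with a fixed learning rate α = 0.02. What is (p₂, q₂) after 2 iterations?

(-407.10220288, 18.813568)

∇F = (12p³ - 12pq + 2p - 4, -6p² + 6q)
Step 1: at (-4, -0.5), ∇F = (-804, -99) → (-4, -0.5) − 0.02·(-804, -99) = (12.08, 1.48)
Step 2: at (12.08, 1.48), ∇F = (20959.110144, -866.6784) → (12.08, 1.48) − 0.02·(20959.110144, -866.6784) = (-407.10220288, 18.813568)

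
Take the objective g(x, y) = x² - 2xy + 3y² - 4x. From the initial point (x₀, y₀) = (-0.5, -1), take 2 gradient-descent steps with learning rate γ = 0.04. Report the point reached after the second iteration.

∇g = (2x - 2y - 4, -2x + 6y)
(x₁, y₁) = (-0.5, -1) − 0.04·(-3, -5) = (-0.38, -0.8)
(x₂, y₂) = (-0.38, -0.8) − 0.04·(-3.16, -4.04) = (-0.2536, -0.6384)

(-0.2536, -0.6384)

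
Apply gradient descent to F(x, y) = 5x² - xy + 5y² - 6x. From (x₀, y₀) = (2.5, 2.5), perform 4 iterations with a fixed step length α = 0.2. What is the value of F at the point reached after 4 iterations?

8.788224

∇F = (10x - y - 6, -x + 10y)
Step 1: at (2.5, 2.5), ∇F = (16.5, 22.5) → (2.5, 2.5) − 0.2·(16.5, 22.5) = (-0.8, -2)
Step 2: at (-0.8, -2), ∇F = (-12, -19.2) → (-0.8, -2) − 0.2·(-12, -19.2) = (1.6, 1.84)
Step 3: at (1.6, 1.84), ∇F = (8.16, 16.8) → (1.6, 1.84) − 0.2·(8.16, 16.8) = (-0.032, -1.52)
Step 4: at (-0.032, -1.52), ∇F = (-4.8, -15.168) → (-0.032, -1.52) − 0.2·(-4.8, -15.168) = (0.928, 1.5136)
F(0.928, 1.5136) = 8.788224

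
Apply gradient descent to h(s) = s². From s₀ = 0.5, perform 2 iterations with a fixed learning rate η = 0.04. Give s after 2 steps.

0.4232

h′(s) = 2s
Step 1: h′(0.5) = 1; s₁ = 0.5 − 0.04·1 = 0.46
Step 2: h′(0.46) = 0.92; s₂ = 0.46 − 0.04·0.92 = 0.4232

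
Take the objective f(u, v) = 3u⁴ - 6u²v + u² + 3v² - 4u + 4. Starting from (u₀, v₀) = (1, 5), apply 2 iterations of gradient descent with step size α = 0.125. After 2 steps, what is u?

-543.9296875

∇f = (12u³ - 12uv + 2u - 4, -6u² + 6v)
(u₁, v₁) = (1, 5) − 0.125·(-50, 24) = (7.25, 2)
(u₂, v₂) = (7.25, 2) − 0.125·(4409.4375, -303.375) = (-543.9296875, 39.921875)
u = -543.9296875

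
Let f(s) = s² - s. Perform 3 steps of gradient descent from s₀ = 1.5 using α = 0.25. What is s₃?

0.625

f′(s) = 2s - 1
s₁ = 1.5 − 0.25·2 = 1
s₂ = 1 − 0.25·1 = 0.75
s₃ = 0.75 − 0.25·0.5 = 0.625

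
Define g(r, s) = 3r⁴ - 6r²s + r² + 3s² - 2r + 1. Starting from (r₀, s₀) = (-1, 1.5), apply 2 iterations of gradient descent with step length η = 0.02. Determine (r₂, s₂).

∇g = (12r³ - 12rs + 2r - 2, -6r² + 6s)
(r₁, s₁) = (-1, 1.5) − 0.02·(2, 3) = (-1.04, 1.44)
(r₂, s₂) = (-1.04, 1.44) − 0.02·(0.392832, 2.1504) = (-1.04785664, 1.396992)

(-1.04785664, 1.396992)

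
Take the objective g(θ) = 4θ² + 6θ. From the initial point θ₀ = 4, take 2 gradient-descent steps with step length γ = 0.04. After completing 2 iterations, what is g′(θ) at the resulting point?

17.5712

g′(θ) = 8θ + 6
Step 1: g′(4) = 38; θ₁ = 4 − 0.04·38 = 2.48
Step 2: g′(2.48) = 25.84; θ₂ = 2.48 − 0.04·25.84 = 1.4464
g′(θ) at (1.4464) = 17.5712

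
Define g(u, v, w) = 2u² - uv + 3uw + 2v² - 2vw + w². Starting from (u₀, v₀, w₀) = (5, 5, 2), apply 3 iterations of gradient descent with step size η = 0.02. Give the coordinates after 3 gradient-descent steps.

(3.855424, 4.347584, 1.527536)

∇g = (4u - v + 3w, -u + 4v - 2w, 3u - 2v + 2w)
(u₁, v₁, w₁) = (5, 5, 2) − 0.02·(21, 11, 9) = (4.58, 4.78, 1.82)
(u₂, v₂, w₂) = (4.58, 4.78, 1.82) − 0.02·(19, 10.9, 7.82) = (4.2, 4.562, 1.6636)
(u₃, v₃, w₃) = (4.2, 4.562, 1.6636) − 0.02·(17.2288, 10.7208, 6.8032) = (3.855424, 4.347584, 1.527536)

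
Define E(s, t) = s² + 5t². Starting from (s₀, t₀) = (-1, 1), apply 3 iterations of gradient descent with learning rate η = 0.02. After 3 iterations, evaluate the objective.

2.093477789696

∇E = (2s, 10t)
(s₁, t₁) = (-1, 1) − 0.02·(-2, 10) = (-0.96, 0.8)
(s₂, t₂) = (-0.96, 0.8) − 0.02·(-1.92, 8) = (-0.9216, 0.64)
(s₃, t₃) = (-0.9216, 0.64) − 0.02·(-1.8432, 6.4) = (-0.884736, 0.512)
E(-0.884736, 0.512) = 2.093477789696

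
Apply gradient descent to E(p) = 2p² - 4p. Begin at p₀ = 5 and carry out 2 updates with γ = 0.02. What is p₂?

E′(p) = 4p - 4
p₁ = 5 − 0.02·16 = 4.68
p₂ = 4.68 − 0.02·14.72 = 4.3856

4.3856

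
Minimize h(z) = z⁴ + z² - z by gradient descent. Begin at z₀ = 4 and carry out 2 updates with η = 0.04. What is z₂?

38.38844928

h′(z) = 4z³ + 2z - 1
z₁ = 4 − 0.04·263 = -6.52
z₂ = -6.52 − 0.04·(-1122.711232) = 38.38844928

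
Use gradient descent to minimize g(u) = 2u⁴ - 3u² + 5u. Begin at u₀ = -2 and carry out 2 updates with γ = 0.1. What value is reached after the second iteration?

-11.9264

g′(u) = 8u³ - 6u + 5
u₁ = -2 − 0.1·(-47) = 2.7
u₂ = 2.7 − 0.1·146.264 = -11.9264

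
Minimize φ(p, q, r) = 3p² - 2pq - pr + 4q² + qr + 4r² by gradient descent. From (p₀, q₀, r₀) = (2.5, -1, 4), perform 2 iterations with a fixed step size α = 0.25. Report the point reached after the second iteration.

(0.21875, -0.84375, 2.625)

∇φ = (6p - 2q - r, -2p + 8q + r, -p + q + 8r)
(p₁, q₁, r₁) = (2.5, -1, 4) − 0.25·(13, -9, 28.5) = (-0.75, 1.25, -3.125)
(p₂, q₂, r₂) = (-0.75, 1.25, -3.125) − 0.25·(-3.875, 8.375, -23) = (0.21875, -0.84375, 2.625)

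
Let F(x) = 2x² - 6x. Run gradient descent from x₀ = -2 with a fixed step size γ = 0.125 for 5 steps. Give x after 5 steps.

1.390625

F′(x) = 4x - 6
x₁ = -2 − 0.125·(-14) = -0.25
x₂ = -0.25 − 0.125·(-7) = 0.625
x₃ = 0.625 − 0.125·(-3.5) = 1.0625
x₄ = 1.0625 − 0.125·(-1.75) = 1.28125
x₅ = 1.28125 − 0.125·(-0.875) = 1.390625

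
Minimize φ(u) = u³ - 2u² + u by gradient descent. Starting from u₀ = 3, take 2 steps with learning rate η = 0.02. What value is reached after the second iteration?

2.443456

φ′(u) = 3u² - 4u + 1
Step 1: φ′(3) = 16; u₁ = 3 − 0.02·16 = 2.68
Step 2: φ′(2.68) = 11.8272; u₂ = 2.68 − 0.02·11.8272 = 2.443456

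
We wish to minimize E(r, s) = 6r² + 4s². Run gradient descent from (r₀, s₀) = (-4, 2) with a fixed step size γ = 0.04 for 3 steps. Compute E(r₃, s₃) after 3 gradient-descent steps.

3.479858249728

∇E = (12r, 8s)
Step 1: at (-4, 2), ∇E = (-48, 16) → (-4, 2) − 0.04·(-48, 16) = (-2.08, 1.36)
Step 2: at (-2.08, 1.36), ∇E = (-24.96, 10.88) → (-2.08, 1.36) − 0.04·(-24.96, 10.88) = (-1.0816, 0.9248)
Step 3: at (-1.0816, 0.9248), ∇E = (-12.9792, 7.3984) → (-1.0816, 0.9248) − 0.04·(-12.9792, 7.3984) = (-0.562432, 0.628864)
E(-0.562432, 0.628864) = 3.479858249728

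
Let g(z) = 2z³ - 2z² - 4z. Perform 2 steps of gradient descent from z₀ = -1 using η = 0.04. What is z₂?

-1.647424

g′(z) = 6z² - 4z - 4
z₁ = -1 − 0.04·6 = -1.24
z₂ = -1.24 − 0.04·10.1856 = -1.647424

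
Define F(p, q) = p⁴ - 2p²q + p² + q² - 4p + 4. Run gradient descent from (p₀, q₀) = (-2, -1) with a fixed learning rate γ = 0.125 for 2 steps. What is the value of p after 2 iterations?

∇F = (4p³ - 4pq + 2p - 4, -2p² + 2q)
Step 1: at (-2, -1), ∇F = (-48, -10) → (-2, -1) − 0.125·(-48, -10) = (4, 0.25)
Step 2: at (4, 0.25), ∇F = (256, -31.5) → (4, 0.25) − 0.125·(256, -31.5) = (-28, 4.1875)
p = -28

-28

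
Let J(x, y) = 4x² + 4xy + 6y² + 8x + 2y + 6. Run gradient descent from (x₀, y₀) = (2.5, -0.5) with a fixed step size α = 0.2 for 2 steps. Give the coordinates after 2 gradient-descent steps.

∇J = (8x + 4y + 8, 4x + 12y + 2)
(x₁, y₁) = (2.5, -0.5) − 0.2·(26, 6) = (-2.7, -1.7)
(x₂, y₂) = (-2.7, -1.7) − 0.2·(-20.4, -29.2) = (1.38, 4.14)

(1.38, 4.14)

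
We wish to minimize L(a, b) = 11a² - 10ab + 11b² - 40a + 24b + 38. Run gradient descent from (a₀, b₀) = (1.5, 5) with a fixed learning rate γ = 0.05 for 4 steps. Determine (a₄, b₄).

(1.3764, 0.0892)

∇L = (22a - 10b - 40, -10a + 22b + 24)
Step 1: at (1.5, 5), ∇L = (-57, 119) → (1.5, 5) − 0.05·(-57, 119) = (4.35, -0.95)
Step 2: at (4.35, -0.95), ∇L = (65.2, -40.4) → (4.35, -0.95) − 0.05·(65.2, -40.4) = (1.09, 1.07)
Step 3: at (1.09, 1.07), ∇L = (-26.72, 36.64) → (1.09, 1.07) − 0.05·(-26.72, 36.64) = (2.426, -0.762)
Step 4: at (2.426, -0.762), ∇L = (20.992, -17.024) → (2.426, -0.762) − 0.05·(20.992, -17.024) = (1.3764, 0.0892)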